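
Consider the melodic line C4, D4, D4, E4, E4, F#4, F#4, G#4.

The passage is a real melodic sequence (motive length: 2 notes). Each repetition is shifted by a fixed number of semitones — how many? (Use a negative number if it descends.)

2

Unit = 2 notes; the statements start on C4, D4, E4, F#4, moving up a 2nd each time.
C4→D4 is 62 − 60 = 2 semitones.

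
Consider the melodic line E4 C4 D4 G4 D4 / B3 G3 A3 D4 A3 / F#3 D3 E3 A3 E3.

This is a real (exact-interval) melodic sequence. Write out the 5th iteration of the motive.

G#2 E2 F#2 B2 F#2

Unit = 5 notes; the statements start on E4, B3, F#3, moving down a 4th each time.
Extending down a 4th: C#3 → G#2.
From G#2 the exact shape gives G#2 E2 F#2 B2 F#2.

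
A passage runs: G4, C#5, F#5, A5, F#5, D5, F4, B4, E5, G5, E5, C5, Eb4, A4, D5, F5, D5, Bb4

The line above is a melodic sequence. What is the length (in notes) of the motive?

6

There are 18 notes; a 6-note unit gives 3 cells:
G4 C#5 F#5 A5 F#5 D5 | F4 B4 E5 G5 E5 C5 | Eb4 A4 D5 F5 D5 Bb4
Each cell is the previous one down a 2nd — so the unit is 6 notes.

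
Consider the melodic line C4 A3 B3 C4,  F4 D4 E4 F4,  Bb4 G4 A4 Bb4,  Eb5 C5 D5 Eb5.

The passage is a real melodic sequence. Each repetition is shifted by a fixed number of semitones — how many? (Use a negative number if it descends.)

Unit = 4 notes; the statements start on C4, F4, Bb4, Eb5, moving up a 4th each time.
C4 to F4 spans +5 semitones.

5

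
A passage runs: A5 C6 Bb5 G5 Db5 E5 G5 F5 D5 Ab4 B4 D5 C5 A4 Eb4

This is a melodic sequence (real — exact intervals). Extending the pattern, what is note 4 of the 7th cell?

C#3

Grouping in 5s, the 4th note of each cell is G5, D5, A4.
Carrying that down a 4th forward: E4 → B3 → F#3 → C#3.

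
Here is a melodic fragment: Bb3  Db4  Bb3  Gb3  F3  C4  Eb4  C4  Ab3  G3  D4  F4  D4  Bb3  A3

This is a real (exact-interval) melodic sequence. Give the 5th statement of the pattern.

F#4 A4 F#4 D4 C#4

With a 5-note motive the entries are Bb3, C4, D4, each up a 2nd from the previous.
Continuing the starts: E4 → F#4.
Statement 5 starts on F#4 and keeps the same exact contour: F#4 A4 F#4 D4 C#4.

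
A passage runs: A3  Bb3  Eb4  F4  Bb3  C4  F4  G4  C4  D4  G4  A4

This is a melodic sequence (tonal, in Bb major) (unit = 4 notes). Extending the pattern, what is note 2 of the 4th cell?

With 4-note cells, note 2 of each statement runs Bb3, C4, D4.
Each moves up a 2nd; the next is Eb4.

Eb4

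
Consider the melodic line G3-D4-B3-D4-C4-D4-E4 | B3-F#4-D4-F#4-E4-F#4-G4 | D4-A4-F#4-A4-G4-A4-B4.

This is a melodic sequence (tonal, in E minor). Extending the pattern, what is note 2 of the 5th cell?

E5

The unit is 7 notes. Position-2 pitches of the 3 shown cells: D4, F#4, A4.
Carrying that up a 3rd forward: C5 → E5.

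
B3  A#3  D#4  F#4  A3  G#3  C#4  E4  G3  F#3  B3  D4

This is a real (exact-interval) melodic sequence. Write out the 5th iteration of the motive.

Eb3 D3 G3 Bb3

Taking 4-note groups, the heads are B3, A3, G3: the pattern moves down a 2nd.
Continuing the starts: F3 → Eb3.
So cell 5 is Eb3 D3 G3 Bb3.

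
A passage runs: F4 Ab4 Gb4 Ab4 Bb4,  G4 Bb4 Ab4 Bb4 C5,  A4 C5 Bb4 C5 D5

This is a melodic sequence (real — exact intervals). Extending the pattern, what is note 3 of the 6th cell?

With 5-note cells, note 3 of each statement runs Gb4, Ab4, Bb4.
Each moves up a 2nd. Continuing: C5 → D5 → E5.

E5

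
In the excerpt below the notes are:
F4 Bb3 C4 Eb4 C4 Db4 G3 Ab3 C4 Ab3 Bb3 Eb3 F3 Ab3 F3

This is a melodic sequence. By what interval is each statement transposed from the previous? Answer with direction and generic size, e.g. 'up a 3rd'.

down a 3rd

Taking 5-note groups, the heads are F4, Db4, Bb3: the pattern moves down a 3rd.
From F4 to Db4: down a 3rd.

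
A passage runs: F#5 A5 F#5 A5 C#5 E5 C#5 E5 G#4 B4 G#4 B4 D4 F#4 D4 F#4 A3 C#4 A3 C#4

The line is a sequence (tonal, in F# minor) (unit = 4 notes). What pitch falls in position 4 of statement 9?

E2

Grouping in 4s, the 4th note of each cell is A5, E5, B4, F#4, C#4.
Carrying that down a 4th forward: G#3 → D3 → A2 → E2.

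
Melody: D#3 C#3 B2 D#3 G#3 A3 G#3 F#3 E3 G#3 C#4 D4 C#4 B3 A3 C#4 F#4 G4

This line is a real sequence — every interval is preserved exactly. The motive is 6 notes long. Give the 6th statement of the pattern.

E5 D5 C5 E5 A5 Bb5

With a 6-note motive the entries are D#3, G#3, C#4, each up a 4th from the previous.
Extending up a 4th: F#4 → B4 → E5.
From E5 the exact shape gives E5 D5 C5 E5 A5 Bb5.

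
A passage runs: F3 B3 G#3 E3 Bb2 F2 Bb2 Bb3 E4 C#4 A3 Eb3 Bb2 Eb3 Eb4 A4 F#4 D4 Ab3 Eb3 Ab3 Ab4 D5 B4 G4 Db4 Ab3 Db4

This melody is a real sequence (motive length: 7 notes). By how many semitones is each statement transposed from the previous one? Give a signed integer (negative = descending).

5

Taking 7-note groups, the heads are F3, Bb3, Eb4, Ab4: the pattern moves up a 4th.
F3→Bb3 is 58 − 53 = 5 semitones.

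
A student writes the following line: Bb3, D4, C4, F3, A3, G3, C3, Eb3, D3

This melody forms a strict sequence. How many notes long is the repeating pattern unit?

9 notes total. Splitting into 3 groups of 3:
Bb3 D4 C4 | F3 A3 G3 | C3 Eb3 D3
Each cell is the previous one down a 4th — so the unit is 3 notes.

3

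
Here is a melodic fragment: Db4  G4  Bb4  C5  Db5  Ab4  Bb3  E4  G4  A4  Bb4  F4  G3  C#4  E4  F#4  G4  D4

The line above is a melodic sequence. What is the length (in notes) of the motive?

Try groups of 6 (3 cells in 18 notes):
Db4 G4 Bb4 C5 Db5 Ab4 | Bb3 E4 G4 A4 Bb4 F4 | G3 C#4 E4 F#4 G4 D4
That's a consistent down a 3rd shift per cell, and no other grouping gives one.

6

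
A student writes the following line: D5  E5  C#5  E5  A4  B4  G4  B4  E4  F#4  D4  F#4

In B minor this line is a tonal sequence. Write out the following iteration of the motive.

B3 C#4 A3 C#4

The 4-note cells begin on D5, A4, E4 — each down a 4th from the last.
From B3 the diatonic shape gives B3 C#4 A3 C#4.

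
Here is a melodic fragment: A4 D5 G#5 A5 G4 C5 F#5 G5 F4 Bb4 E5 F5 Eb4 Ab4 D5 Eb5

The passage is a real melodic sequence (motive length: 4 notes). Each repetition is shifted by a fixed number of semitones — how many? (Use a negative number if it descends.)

With a 4-note motive the entries are A4, G4, F4, Eb4, each down a 2nd from the previous.
Counting half-steps from A4 to G4: -2.

-2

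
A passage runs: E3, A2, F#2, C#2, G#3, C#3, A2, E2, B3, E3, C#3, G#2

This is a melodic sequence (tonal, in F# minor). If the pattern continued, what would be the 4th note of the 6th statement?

Grouping in 4s, the 4th note of each cell is C#2, E2, G#2.
Carrying that up a 3rd forward: B2 → D3 → F#3.

F#3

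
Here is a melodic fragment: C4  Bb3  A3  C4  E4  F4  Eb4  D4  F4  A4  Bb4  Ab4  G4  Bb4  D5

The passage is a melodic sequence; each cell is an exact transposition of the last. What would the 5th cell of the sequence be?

Taking 5-note groups, the heads are C4, F4, Bb4: the pattern moves up a 4th.
Continuing the starts: Eb5 → Ab5.
Statement 5 starts on Ab5 and keeps the same exact contour: Ab5 Gb5 F5 Ab5 C6.

Ab5 Gb5 F5 Ab5 C6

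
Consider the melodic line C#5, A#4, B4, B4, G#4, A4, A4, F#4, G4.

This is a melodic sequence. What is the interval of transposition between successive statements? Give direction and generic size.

Taking 3-note groups, the heads are C#5, B4, A4: the pattern moves down a 2nd.
C#5 to B4 is down a 2nd.

down a 2nd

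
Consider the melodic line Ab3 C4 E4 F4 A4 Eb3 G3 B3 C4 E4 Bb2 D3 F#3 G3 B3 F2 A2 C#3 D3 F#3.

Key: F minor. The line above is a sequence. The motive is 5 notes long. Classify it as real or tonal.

real

Each cell has the same semitone pattern (4, 4, 1, 4) — intervals are preserved exactly.
And E4 lies outside F minor, so the sequence is real rather than tonal.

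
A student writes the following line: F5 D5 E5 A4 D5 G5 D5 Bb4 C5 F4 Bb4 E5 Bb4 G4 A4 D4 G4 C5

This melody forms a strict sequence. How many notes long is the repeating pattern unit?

Try groups of 6 (3 cells in 18 notes):
F5 D5 E5 A4 D5 G5 | D5 Bb4 C5 F4 Bb4 E5 | Bb4 G4 A4 D4 G4 C5
That's a consistent down a 3rd shift per cell, and no other grouping gives one.

6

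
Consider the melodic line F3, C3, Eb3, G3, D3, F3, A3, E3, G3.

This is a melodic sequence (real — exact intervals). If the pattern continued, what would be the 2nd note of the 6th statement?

With 3-note cells, note 2 of each statement runs C3, D3, E3.
Each moves up a 2nd. Continuing: F#3 → G#3 → A#3.

A#3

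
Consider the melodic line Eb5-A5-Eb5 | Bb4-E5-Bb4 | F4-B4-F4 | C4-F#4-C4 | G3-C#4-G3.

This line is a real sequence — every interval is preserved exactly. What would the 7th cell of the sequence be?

With a 3-note motive the entries are Eb5, Bb4, F4, C4, G3, each down a 4th from the previous.
Extending down a 4th: D3 → A2.
So cell 7 is A2 D#3 A2.

A2 D#3 A2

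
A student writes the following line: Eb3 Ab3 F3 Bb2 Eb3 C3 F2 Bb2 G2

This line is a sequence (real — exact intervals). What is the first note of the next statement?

C2

The 3-note cells begin on Eb3, Bb2, F2 — each down a 4th from the last.
The next head, down a 4th from F2, is C2.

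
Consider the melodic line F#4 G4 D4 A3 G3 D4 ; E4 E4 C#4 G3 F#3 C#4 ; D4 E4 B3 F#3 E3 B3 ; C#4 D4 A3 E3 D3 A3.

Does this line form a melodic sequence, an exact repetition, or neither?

neither

Note 2 of cell 2 is E4; if this were a sequence it would be F#4. No unit length gives a consistent transposition pattern.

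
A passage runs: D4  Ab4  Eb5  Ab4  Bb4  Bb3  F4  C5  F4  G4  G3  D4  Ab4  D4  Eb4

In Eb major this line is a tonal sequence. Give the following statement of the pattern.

The 5-note cells begin on D4, Bb3, G3 — each down a 3rd from the last.
So cell 4 is Eb3 Bb3 F4 Bb3 C4.

Eb3 Bb3 F4 Bb3 C4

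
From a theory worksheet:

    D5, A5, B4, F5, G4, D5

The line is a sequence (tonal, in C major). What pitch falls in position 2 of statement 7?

With 2-note cells, note 2 of each statement runs A5, F5, D5.
Extending down a 3rd: B4 → G4 → E4 → C4.

C4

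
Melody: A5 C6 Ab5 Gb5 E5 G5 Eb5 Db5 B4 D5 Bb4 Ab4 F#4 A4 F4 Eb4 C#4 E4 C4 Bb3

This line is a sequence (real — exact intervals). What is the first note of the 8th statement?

Taking 4-note groups, the heads are A5, E5, B4, F#4, C#4: the pattern moves down a 4th.
Continuing: G#3 → D#3 → A#2. Statement 8 starts on A#2.

A#2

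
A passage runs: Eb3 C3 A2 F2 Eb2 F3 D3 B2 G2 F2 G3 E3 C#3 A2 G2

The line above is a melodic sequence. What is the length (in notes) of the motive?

There are 15 notes; a 5-note unit gives 3 cells:
Eb3 C3 A2 F2 Eb2 | F3 D3 B2 G2 F2 | G3 E3 C#3 A2 G2
Each cell is the previous one up a 2nd — so the unit is 5 notes.

5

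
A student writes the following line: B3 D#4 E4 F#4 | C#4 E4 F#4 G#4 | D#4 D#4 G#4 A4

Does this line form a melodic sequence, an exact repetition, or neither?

Note 2 of cell 3 is D#4; if this were a sequence it would be F#4. No unit length gives a consistent transposition pattern.

neither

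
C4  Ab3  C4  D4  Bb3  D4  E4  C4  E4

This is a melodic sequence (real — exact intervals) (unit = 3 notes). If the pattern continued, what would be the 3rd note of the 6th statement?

A#4

The unit is 3 notes. Position-3 pitches of the 3 shown cells: C4, D4, E4.
Carrying that up a 2nd forward: F#4 → G#4 → A#4.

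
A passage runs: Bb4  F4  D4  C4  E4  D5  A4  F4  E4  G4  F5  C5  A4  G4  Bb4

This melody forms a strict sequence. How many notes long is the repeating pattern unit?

15 notes total. Splitting into 3 groups of 5:
Bb4 F4 D4 C4 E4 | D5 A4 F4 E4 G4 | F5 C5 A4 G4 Bb4
Each cell is the previous one up a 3rd — so the unit is 5 notes.

5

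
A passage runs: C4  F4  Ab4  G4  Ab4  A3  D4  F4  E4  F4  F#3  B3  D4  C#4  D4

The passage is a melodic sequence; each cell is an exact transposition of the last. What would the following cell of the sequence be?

The 5-note cells begin on C4, A3, F#3 — each down a 3rd from the last.
So cell 4 is D#3 G#3 B3 A#3 B3.

D#3 G#3 B3 A#3 B3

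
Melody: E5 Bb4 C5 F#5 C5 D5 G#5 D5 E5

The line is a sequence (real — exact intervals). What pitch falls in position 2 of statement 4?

Grouping in 3s, the 2nd note of each cell is Bb4, C5, D5.
One more up a 2nd gives E5.

E5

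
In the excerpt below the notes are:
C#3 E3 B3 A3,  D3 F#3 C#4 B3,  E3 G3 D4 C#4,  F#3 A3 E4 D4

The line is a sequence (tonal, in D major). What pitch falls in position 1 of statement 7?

The unit is 4 notes. Position-1 pitches of the 4 shown cells: C#3, D3, E3, F#3.
Each moves up a 2nd. Continuing: G3 → A3 → B3.

B3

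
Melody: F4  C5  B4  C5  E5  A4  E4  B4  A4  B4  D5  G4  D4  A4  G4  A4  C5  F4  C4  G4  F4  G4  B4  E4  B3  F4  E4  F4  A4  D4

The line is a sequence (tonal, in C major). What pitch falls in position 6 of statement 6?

With 6-note cells, note 6 of each statement runs A4, G4, F4, E4, D4.
From D4, down a 2nd gives C4.

C4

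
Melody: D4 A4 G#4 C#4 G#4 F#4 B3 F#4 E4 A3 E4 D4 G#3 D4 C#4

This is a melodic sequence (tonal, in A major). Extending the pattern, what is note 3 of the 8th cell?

G#3

The unit is 3 notes. Position-3 pitches of the 5 shown cells: G#4, F#4, E4, D4, C#4.
Carrying that down a 2nd forward: B3 → A3 → G#3.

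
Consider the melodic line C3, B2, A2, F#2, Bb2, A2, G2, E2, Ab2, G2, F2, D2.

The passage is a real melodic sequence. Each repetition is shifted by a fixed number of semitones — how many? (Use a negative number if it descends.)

-2

With a 4-note motive the entries are C3, Bb2, Ab2, each down a 2nd from the previous.
C3→Bb2 is 46 − 48 = -2 semitones.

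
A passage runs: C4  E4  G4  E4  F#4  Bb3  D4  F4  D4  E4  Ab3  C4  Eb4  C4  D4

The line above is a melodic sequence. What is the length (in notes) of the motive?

Try groups of 5 (3 cells in 15 notes):
C4 E4 G4 E4 F#4 | Bb3 D4 F4 D4 E4 | Ab3 C4 Eb4 C4 D4
Every group is a transposition down a 2nd of the one before; no shorter unit works.

5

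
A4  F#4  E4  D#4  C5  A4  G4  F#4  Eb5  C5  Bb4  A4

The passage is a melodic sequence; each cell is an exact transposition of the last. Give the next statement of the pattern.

Gb5 Eb5 Db5 C5

Taking 4-note groups, the heads are A4, C5, Eb5: the pattern moves up a 3rd.
From Gb5 the exact shape gives Gb5 Eb5 Db5 C5.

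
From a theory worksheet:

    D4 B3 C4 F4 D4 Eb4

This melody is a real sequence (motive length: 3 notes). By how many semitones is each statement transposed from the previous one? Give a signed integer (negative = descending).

3

Taking 3-note groups, the heads are D4, F4: the pattern moves up a 3rd.
Counting half-steps from D4 to F4: 3.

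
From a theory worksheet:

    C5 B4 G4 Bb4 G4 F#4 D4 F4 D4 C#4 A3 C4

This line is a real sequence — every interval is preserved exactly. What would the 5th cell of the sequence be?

E3 D#3 B2 D3

Taking 4-note groups, the heads are C5, G4, D4: the pattern moves down a 4th.
Continuing the starts: A3 → E3.
Statement 5 starts on E3 and keeps the same exact contour: E3 D#3 B2 D3.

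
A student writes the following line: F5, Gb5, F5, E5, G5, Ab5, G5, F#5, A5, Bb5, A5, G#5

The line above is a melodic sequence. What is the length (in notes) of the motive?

Try groups of 4 (3 cells in 12 notes):
F5 Gb5 F5 E5 | G5 Ab5 G5 F#5 | A5 Bb5 A5 G#5
Each cell is the previous one up a 2nd — so the unit is 4 notes.

4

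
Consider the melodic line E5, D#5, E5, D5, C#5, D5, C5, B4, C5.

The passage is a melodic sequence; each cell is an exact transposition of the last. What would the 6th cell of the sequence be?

Gb4 F4 Gb4

Unit = 3 notes; the statements start on E5, D5, C5, moving down a 2nd each time.
Continuing the starts: Bb4 → Ab4 → Gb4.
So cell 6 is Gb4 F4 Gb4.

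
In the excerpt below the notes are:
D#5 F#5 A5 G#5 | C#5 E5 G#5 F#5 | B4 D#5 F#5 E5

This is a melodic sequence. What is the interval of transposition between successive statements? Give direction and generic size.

down a 2nd

Taking 4-note groups, the heads are D#5, C#5, B4: the pattern moves down a 2nd.
D#5 to C#5 is down a 2nd.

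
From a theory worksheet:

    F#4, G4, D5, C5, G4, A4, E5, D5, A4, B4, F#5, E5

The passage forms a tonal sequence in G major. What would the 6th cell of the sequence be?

With a 4-note motive the entries are F#4, G4, A4, each up a 2nd from the previous.
Extending up a 2nd: B4 → C5 → D5.
So cell 6 is D5 E5 B5 A5.

D5 E5 B5 A5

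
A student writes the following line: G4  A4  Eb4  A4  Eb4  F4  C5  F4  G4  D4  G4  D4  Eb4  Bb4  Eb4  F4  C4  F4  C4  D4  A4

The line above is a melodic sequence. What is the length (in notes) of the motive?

7

21 notes total. Splitting into 3 groups of 7:
G4 A4 Eb4 A4 Eb4 F4 C5 | F4 G4 D4 G4 D4 Eb4 Bb4 | Eb4 F4 C4 F4 C4 D4 A4
That's a consistent down a 2nd shift per cell, and no other grouping gives one.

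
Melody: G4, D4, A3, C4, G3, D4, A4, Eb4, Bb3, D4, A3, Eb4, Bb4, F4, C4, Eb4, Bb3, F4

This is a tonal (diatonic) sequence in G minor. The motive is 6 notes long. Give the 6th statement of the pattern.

Eb5 Bb4 F4 A4 Eb4 Bb4

The 6-note cells begin on G4, A4, Bb4 — each up a 2nd from the last.
Continuing the starts: C5 → D5 → Eb5.
From Eb5 the diatonic shape gives Eb5 Bb4 F4 A4 Eb4 Bb4.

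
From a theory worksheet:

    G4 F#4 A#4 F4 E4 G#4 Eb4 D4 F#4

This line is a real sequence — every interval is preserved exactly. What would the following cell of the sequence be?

Db4 C4 E4

Unit = 3 notes; the statements start on G4, F4, Eb4, moving down a 2nd each time.
From Db4 the exact shape gives Db4 C4 E4.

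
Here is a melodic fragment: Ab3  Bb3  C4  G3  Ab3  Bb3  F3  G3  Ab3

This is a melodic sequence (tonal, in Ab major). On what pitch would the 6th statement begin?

C3

The 3-note cells begin on Ab3, G3, F3 — each down a 2nd from the last.
Extending the heads down a 2nd: Eb3 → Db3 → C3.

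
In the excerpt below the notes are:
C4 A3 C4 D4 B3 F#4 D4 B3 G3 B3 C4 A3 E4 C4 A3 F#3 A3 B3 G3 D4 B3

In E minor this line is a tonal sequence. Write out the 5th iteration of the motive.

With a 7-note motive the entries are C4, B3, A3, each down a 2nd from the previous.
Continuing the starts: G3 → F#3.
Statement 5 starts on F#3 and keeps the same diatonic contour: F#3 D3 F#3 G3 E3 B3 G3.

F#3 D3 F#3 G3 E3 B3 G3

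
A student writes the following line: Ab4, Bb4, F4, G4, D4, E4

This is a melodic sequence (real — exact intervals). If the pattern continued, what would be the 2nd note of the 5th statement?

Grouping in 2s, the 2nd note of each cell is Bb4, G4, E4.
Each moves down a 3rd. Continuing: C#4 → A#3.

A#3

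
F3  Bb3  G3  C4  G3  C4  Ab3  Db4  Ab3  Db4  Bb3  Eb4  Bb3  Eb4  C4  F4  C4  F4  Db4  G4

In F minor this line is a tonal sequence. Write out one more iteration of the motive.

The 4-note cells begin on F3, G3, Ab3, Bb3, C4 — each up a 2nd from the last.
So cell 6 is Db4 G4 Eb4 Ab4.

Db4 G4 Eb4 Ab4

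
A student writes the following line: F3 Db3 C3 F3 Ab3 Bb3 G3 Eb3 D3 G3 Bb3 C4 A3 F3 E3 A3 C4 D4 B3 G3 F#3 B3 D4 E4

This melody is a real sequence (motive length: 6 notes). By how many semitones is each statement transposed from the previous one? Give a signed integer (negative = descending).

2

The 6-note cells begin on F3, G3, A3, B3 — each up a 2nd from the last.
F3→G3 is 55 − 53 = 2 semitones.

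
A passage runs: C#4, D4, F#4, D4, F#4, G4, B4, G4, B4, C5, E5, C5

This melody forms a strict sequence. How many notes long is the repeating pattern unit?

4

Try groups of 4 (3 cells in 12 notes):
C#4 D4 F#4 D4 | F#4 G4 B4 G4 | B4 C5 E5 C5
Every group is a transposition up a 4th of the one before; no shorter unit works.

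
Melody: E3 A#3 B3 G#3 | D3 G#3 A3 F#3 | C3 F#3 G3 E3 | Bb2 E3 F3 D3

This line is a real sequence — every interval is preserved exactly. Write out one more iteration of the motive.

Unit = 4 notes; the statements start on E3, D3, C3, Bb2, moving down a 2nd each time.
Statement 5 starts on Ab2 and keeps the same exact contour: Ab2 D3 Eb3 C3.

Ab2 D3 Eb3 C3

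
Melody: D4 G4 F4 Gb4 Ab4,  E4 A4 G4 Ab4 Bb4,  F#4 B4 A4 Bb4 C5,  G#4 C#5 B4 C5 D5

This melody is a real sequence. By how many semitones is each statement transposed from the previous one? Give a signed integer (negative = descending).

Taking 5-note groups, the heads are D4, E4, F#4, G#4: the pattern moves up a 2nd.
D4 to E4 spans +2 semitones.

2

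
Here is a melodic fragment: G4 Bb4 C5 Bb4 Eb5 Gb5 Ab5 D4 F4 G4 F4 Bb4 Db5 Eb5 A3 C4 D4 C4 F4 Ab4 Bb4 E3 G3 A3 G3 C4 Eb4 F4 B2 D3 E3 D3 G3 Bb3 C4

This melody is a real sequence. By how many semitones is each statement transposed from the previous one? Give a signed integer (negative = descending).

-5

Taking 7-note groups, the heads are G4, D4, A3, E3, B2: the pattern moves down a 4th.
G4→D4 is 62 − 67 = -5 semitones.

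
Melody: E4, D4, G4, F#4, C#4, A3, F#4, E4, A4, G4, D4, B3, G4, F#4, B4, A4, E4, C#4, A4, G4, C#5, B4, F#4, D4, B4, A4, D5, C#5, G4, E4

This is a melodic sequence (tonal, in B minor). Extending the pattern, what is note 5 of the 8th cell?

C#5

With 6-note cells, note 5 of each statement runs C#4, D4, E4, F#4, G4.
Each moves up a 2nd. Continuing: A4 → B4 → C#5.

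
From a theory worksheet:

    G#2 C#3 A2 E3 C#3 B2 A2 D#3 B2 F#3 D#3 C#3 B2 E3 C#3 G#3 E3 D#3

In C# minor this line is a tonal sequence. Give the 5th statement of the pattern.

D#3 G#3 E3 B3 G#3 F#3

With a 6-note motive the entries are G#2, A2, B2, each up a 2nd from the previous.
Continuing the starts: C#3 → D#3.
So cell 5 is D#3 G#3 E3 B3 G#3 F#3.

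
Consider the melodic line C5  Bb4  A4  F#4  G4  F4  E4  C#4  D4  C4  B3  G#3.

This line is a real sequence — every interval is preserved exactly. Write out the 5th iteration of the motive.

Unit = 4 notes; the statements start on C5, G4, D4, moving down a 4th each time.
Extending down a 4th: A3 → E3.
From E3 the exact shape gives E3 D3 C#3 A#2.

E3 D3 C#3 A#2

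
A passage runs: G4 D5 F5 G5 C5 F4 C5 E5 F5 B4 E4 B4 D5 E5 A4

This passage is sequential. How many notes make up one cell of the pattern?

15 notes total. Splitting into 3 groups of 5:
G4 D5 F5 G5 C5 | F4 C5 E5 F5 B4 | E4 B4 D5 E5 A4
Every group is a transposition down a 2nd of the one before; no shorter unit works.

5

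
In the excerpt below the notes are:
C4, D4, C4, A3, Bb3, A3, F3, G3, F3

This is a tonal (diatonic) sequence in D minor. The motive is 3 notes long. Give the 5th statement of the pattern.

With a 3-note motive the entries are C4, A3, F3, each down a 3rd from the previous.
Extending down a 3rd: D3 → Bb2.
Statement 5 starts on Bb2 and keeps the same diatonic contour: Bb2 C3 Bb2.

Bb2 C3 Bb2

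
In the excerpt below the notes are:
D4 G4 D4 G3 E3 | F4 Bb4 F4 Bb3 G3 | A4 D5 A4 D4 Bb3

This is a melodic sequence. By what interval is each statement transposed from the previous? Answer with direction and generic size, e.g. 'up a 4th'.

up a 3rd

Taking 5-note groups, the heads are D4, F4, A4: the pattern moves up a 3rd.
D4 to F4 is up a 3rd.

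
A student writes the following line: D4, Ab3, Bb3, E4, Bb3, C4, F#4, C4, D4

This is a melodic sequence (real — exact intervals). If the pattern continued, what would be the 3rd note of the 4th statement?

The unit is 3 notes. Position-3 pitches of the 3 shown cells: Bb3, C4, D4.
Each moves up a 2nd; the next is E4.

E4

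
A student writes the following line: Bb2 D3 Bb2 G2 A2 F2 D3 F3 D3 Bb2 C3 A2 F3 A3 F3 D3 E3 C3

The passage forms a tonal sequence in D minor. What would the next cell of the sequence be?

Taking 6-note groups, the heads are Bb2, D3, F3: the pattern moves up a 3rd.
From A3 the diatonic shape gives A3 C4 A3 F3 G3 E3.

A3 C4 A3 F3 G3 E3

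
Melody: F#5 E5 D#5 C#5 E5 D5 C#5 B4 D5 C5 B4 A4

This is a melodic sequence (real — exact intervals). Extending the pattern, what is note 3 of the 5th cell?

Grouping in 4s, the 3rd note of each cell is D#5, C#5, B4.
Carrying that down a 2nd forward: A4 → G4.

G4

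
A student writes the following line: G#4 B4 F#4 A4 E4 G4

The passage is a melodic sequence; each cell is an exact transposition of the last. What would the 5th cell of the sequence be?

C4 Eb4

Taking 2-note groups, the heads are G#4, F#4, E4: the pattern moves down a 2nd.
Carrying on: D4 → C4.
From C4 the exact shape gives C4 Eb4.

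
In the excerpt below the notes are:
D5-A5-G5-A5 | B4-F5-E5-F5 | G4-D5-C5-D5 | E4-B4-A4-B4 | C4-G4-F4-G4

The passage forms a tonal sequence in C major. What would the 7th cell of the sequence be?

Taking 4-note groups, the heads are D5, B4, G4, E4, C4: the pattern moves down a 3rd.
Continuing the starts: A3 → F3.
Statement 7 starts on F3 and keeps the same diatonic contour: F3 C4 B3 C4.

F3 C4 B3 C4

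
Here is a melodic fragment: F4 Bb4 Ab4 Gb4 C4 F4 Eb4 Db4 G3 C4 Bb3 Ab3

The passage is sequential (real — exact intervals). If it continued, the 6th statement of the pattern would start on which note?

E2

Taking 4-note groups, the heads are F4, C4, G3: the pattern moves down a 4th.
Extending the heads down a 4th: D3 → A2 → E2.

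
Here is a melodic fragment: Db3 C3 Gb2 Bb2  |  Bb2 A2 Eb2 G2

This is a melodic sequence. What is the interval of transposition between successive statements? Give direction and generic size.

Taking 4-note groups, the heads are Db3, Bb2: the pattern moves down a 3rd.
From Db3 to Bb2: down a 3rd.

down a 3rd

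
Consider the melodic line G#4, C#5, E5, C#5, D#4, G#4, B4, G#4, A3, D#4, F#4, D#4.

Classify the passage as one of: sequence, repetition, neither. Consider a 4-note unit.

Each 4-note cell is the previous one transposed down a 4th.

sequence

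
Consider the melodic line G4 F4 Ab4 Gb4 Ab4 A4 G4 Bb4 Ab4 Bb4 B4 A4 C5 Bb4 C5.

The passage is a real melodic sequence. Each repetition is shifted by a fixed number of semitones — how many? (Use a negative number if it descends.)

2

Unit = 5 notes; the statements start on G4, A4, B4, moving up a 2nd each time.
G4 to A4 spans +2 semitones.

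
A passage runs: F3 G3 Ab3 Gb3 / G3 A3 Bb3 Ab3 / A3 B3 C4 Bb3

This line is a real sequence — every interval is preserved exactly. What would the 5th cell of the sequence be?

C#4 D#4 E4 D4

Taking 4-note groups, the heads are F3, G3, A3: the pattern moves up a 2nd.
Continuing the starts: B3 → C#4.
From C#4 the exact shape gives C#4 D#4 E4 D4.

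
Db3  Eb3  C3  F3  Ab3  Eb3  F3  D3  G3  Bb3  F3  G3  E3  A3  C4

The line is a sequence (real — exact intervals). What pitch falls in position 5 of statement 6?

F#4

The unit is 5 notes. Position-5 pitches of the 3 shown cells: Ab3, Bb3, C4.
Extending up a 2nd: D4 → E4 → F#4.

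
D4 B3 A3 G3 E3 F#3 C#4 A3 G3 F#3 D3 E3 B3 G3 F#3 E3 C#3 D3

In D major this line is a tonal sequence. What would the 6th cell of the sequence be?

F#3 D3 C#3 B2 G2 A2

Taking 6-note groups, the heads are D4, C#4, B3: the pattern moves down a 2nd.
Carrying on: A3 → G3 → F#3.
Statement 6 starts on F#3 and keeps the same diatonic contour: F#3 D3 C#3 B2 G2 A2.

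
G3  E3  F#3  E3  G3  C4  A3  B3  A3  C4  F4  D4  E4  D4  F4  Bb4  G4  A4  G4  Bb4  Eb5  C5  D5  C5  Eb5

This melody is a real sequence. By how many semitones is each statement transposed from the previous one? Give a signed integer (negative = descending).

5

The 5-note cells begin on G3, C4, F4, Bb4, Eb5 — each up a 4th from the last.
G3 to C4 spans +5 semitones.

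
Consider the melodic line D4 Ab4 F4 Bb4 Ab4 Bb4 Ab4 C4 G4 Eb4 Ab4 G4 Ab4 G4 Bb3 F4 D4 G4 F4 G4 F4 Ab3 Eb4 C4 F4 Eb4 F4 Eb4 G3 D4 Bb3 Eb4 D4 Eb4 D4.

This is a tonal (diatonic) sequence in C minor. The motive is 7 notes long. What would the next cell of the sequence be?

Taking 7-note groups, the heads are D4, C4, Bb3, Ab3, G3: the pattern moves down a 2nd.
Statement 6 starts on F3 and keeps the same diatonic contour: F3 C4 Ab3 D4 C4 D4 C4.

F3 C4 Ab3 D4 C4 D4 C4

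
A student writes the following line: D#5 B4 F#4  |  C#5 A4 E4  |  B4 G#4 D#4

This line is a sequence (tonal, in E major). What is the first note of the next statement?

A4

With a 3-note motive the entries are D#5, C#5, B4, each down a 2nd from the previous.
The next head, down a 2nd from B4, is A4.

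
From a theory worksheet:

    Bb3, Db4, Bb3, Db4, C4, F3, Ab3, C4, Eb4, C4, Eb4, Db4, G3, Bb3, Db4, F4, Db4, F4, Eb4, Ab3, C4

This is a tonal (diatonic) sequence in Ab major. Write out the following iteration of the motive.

Eb4 G4 Eb4 G4 F4 Bb3 Db4

With a 7-note motive the entries are Bb3, C4, Db4, each up a 2nd from the previous.
Statement 4 starts on Eb4 and keeps the same diatonic contour: Eb4 G4 Eb4 G4 F4 Bb3 Db4.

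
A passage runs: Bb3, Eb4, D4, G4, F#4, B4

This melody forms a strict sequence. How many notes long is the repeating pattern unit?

Try groups of 2 (3 cells in 6 notes):
Bb3 Eb4 | D4 G4 | F#4 B4
That's a consistent up a 3rd shift per cell, and no other grouping gives one.

2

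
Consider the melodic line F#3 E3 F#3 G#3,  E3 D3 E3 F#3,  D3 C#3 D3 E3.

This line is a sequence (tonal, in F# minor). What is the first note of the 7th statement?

Unit = 4 notes; the statements start on F#3, E3, D3, moving down a 2nd each time.
Continuing: C#3 → B2 → A2 → G#2. Statement 7 starts on G#2.

G#2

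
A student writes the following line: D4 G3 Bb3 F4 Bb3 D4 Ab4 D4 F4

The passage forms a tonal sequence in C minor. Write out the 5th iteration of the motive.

With a 3-note motive the entries are D4, F4, Ab4, each up a 3rd from the previous.
Carrying on: C5 → Eb5.
Statement 5 starts on Eb5 and keeps the same diatonic contour: Eb5 Ab4 C5.

Eb5 Ab4 C5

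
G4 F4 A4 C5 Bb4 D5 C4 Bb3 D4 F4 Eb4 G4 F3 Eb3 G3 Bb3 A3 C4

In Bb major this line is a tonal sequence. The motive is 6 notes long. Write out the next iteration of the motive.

Taking 6-note groups, the heads are G4, C4, F3: the pattern moves down a 5th.
So cell 4 is Bb2 A2 C3 Eb3 D3 F3.

Bb2 A2 C3 Eb3 D3 F3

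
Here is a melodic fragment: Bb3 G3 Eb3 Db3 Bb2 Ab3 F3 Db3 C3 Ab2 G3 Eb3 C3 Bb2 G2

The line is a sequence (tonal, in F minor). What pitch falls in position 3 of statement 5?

Ab2

With 5-note cells, note 3 of each statement runs Eb3, Db3, C3.
Each moves down a 2nd. Continuing: Bb2 → Ab2.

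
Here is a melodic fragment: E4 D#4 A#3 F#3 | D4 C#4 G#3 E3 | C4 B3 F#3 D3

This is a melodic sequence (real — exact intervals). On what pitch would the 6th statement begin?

The 4-note cells begin on E4, D4, C4 — each down a 2nd from the last.
Extending the heads down a 2nd: Bb3 → Ab3 → Gb3.

Gb3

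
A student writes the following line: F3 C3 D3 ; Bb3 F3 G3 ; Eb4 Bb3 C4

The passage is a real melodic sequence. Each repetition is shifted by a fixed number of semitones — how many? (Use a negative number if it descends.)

The 3-note cells begin on F3, Bb3, Eb4 — each up a 4th from the last.
F3 to Bb3 spans +5 semitones.

5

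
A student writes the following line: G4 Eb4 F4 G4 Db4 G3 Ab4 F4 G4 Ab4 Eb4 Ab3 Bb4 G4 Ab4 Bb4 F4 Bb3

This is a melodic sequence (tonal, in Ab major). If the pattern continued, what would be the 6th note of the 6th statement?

With 6-note cells, note 6 of each statement runs G3, Ab3, Bb3.
Each moves up a 2nd. Continuing: C4 → Db4 → Eb4.

Eb4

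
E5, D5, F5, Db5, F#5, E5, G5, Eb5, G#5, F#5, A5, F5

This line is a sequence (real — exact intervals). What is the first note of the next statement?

Unit = 4 notes; the statements start on E5, F#5, G#5, moving up a 2nd each time.
The next head, up a 2nd from G#5, is A#5.

A#5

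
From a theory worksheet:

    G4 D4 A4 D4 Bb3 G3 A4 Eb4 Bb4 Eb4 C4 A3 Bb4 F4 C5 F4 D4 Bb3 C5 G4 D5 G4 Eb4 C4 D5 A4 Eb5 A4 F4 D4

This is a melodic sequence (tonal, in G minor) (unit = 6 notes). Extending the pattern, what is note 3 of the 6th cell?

The unit is 6 notes. Position-3 pitches of the 5 shown cells: A4, Bb4, C5, D5, Eb5.
From Eb5, up a 2nd gives F5.

F5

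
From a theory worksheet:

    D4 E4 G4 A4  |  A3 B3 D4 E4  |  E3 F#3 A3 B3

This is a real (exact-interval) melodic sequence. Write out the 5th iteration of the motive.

F#2 G#2 B2 C#3

With a 4-note motive the entries are D4, A3, E3, each down a 4th from the previous.
Carrying on: B2 → F#2.
Statement 5 starts on F#2 and keeps the same exact contour: F#2 G#2 B2 C#3.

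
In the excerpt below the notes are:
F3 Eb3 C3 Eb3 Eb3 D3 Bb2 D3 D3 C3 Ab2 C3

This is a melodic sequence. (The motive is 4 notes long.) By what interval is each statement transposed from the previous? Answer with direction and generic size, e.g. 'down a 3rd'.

Unit = 4 notes; the statements start on F3, Eb3, D3, moving down a 2nd each time.
F3 to Eb3 is down a 2nd.

down a 2nd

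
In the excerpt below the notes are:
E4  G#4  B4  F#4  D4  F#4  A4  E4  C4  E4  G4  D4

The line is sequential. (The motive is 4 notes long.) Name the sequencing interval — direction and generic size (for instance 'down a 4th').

The 4-note cells begin on E4, D4, C4 — each down a 2nd from the last.
E4 to D4 is down a 2nd.

down a 2nd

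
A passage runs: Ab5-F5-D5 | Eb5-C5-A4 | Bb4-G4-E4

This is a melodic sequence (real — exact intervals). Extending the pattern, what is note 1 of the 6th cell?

G3

The unit is 3 notes. Position-1 pitches of the 3 shown cells: Ab5, Eb5, Bb4.
Extending down a 4th: F4 → C4 → G3.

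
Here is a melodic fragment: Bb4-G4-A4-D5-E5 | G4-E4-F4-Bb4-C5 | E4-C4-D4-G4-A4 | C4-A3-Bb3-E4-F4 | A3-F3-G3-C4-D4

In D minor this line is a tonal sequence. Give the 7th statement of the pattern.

With a 5-note motive the entries are Bb4, G4, E4, C4, A3, each down a 3rd from the previous.
Carrying on: F3 → D3.
Statement 7 starts on D3 and keeps the same diatonic contour: D3 Bb2 C3 F3 G3.

D3 Bb2 C3 F3 G3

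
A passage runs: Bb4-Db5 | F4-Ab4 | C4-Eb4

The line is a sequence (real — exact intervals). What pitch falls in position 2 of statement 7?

G2

The unit is 2 notes. Position-2 pitches of the 3 shown cells: Db5, Ab4, Eb4.
Carrying that down a 4th forward: Bb3 → F3 → C3 → G2.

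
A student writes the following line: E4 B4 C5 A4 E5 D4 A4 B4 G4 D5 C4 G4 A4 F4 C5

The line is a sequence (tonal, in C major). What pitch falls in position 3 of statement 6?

Grouping in 5s, the 3rd note of each cell is C5, B4, A4.
Each moves down a 2nd. Continuing: G4 → F4 → E4.

E4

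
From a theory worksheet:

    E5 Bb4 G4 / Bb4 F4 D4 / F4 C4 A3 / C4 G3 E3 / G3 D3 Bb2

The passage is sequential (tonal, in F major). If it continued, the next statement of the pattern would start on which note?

D3

Taking 3-note groups, the heads are E5, Bb4, F4, C4, G3: the pattern moves down a 4th.
One more step down a 4th gives D3.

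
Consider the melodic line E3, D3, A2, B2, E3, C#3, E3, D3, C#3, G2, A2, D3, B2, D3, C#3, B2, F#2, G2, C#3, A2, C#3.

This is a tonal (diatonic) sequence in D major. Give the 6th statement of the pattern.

G2 F#2 C#2 D2 G2 E2 G2

Taking 7-note groups, the heads are E3, D3, C#3: the pattern moves down a 2nd.
Carrying on: B2 → A2 → G2.
From G2 the diatonic shape gives G2 F#2 C#2 D2 G2 E2 G2.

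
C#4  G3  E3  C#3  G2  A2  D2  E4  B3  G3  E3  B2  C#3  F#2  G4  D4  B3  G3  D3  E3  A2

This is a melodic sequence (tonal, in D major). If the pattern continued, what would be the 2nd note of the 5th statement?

A4

With 7-note cells, note 2 of each statement runs G3, B3, D4.
Extending up a 3rd: F#4 → A4.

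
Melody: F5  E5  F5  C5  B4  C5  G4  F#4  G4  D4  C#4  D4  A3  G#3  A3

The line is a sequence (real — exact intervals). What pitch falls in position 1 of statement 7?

The unit is 3 notes. Position-1 pitches of the 5 shown cells: F5, C5, G4, D4, A3.
Each moves down a 4th. Continuing: E3 → B2.

B2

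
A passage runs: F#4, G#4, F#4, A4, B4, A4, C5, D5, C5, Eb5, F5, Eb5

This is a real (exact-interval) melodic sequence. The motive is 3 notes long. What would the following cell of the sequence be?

Gb5 Ab5 Gb5

Unit = 3 notes; the statements start on F#4, A4, C5, Eb5, moving up a 3rd each time.
From Gb5 the exact shape gives Gb5 Ab5 Gb5.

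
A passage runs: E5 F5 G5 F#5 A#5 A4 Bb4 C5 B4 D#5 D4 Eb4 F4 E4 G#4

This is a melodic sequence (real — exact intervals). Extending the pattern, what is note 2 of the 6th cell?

The unit is 5 notes. Position-2 pitches of the 3 shown cells: F5, Bb4, Eb4.
Carrying that down a 5th forward: Ab3 → Db3 → Gb2.

Gb2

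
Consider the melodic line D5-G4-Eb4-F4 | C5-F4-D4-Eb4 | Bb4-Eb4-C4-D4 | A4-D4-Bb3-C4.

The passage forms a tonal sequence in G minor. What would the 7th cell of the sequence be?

Eb4 A3 F3 G3

The 4-note cells begin on D5, C5, Bb4, A4 — each down a 2nd from the last.
Continuing the starts: G4 → F4 → Eb4.
So cell 7 is Eb4 A3 F3 G3.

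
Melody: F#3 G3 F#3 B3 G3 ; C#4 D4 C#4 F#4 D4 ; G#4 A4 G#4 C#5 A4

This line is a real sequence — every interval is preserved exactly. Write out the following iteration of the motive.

D#5 E5 D#5 G#5 E5

Taking 5-note groups, the heads are F#3, C#4, G#4: the pattern moves up a 5th.
From D#5 the exact shape gives D#5 E5 D#5 G#5 E5.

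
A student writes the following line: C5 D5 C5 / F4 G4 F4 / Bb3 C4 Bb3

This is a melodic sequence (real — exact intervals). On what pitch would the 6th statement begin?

Taking 3-note groups, the heads are C5, F4, Bb3: the pattern moves down a 5th.
Extending the heads down a 5th: Eb3 → Ab2 → Db2.

Db2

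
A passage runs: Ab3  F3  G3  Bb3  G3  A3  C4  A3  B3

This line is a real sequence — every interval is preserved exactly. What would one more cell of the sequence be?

Taking 3-note groups, the heads are Ab3, Bb3, C4: the pattern moves up a 2nd.
So cell 4 is D4 B3 C#4.

D4 B3 C#4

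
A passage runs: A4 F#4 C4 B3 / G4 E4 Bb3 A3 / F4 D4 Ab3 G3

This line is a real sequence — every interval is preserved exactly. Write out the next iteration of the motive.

Eb4 C4 Gb3 F3

With a 4-note motive the entries are A4, G4, F4, each down a 2nd from the previous.
Statement 4 starts on Eb4 and keeps the same exact contour: Eb4 C4 Gb3 F3.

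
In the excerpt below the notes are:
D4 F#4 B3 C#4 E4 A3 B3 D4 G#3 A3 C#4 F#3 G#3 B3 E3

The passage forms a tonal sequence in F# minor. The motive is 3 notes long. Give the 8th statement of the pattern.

The 3-note cells begin on D4, C#4, B3, A3, G#3 — each down a 2nd from the last.
Continuing the starts: F#3 → E3 → D3.
Statement 8 starts on D3 and keeps the same diatonic contour: D3 F#3 B2.

D3 F#3 B2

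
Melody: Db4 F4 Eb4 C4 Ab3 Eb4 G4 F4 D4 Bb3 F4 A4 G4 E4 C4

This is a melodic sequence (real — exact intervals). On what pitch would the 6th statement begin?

With a 5-note motive the entries are Db4, Eb4, F4, each up a 2nd from the previous.
Continuing: G4 → A4 → B4. Statement 6 starts on B4.

B4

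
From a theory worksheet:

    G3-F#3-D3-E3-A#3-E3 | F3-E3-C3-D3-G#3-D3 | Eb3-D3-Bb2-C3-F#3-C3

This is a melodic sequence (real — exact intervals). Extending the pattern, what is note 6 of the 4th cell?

With 6-note cells, note 6 of each statement runs E3, D3, C3.
One more down a 2nd gives Bb2.

Bb2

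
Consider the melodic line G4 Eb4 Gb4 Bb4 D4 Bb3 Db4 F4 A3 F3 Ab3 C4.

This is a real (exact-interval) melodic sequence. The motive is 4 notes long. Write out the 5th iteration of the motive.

Taking 4-note groups, the heads are G4, D4, A3: the pattern moves down a 4th.
Extending down a 4th: E3 → B2.
From B2 the exact shape gives B2 G2 Bb2 D3.

B2 G2 Bb2 D3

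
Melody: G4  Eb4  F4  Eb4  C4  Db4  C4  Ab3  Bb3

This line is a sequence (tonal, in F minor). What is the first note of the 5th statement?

Taking 3-note groups, the heads are G4, Eb4, C4: the pattern moves down a 3rd.
Continuing: Ab3 → F3. Statement 5 starts on F3.

F3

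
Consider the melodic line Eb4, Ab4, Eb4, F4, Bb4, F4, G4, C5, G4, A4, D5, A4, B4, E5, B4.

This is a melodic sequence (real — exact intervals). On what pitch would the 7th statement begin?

Unit = 3 notes; the statements start on Eb4, F4, G4, A4, B4, moving up a 2nd each time.
Continuing: C#5 → D#5. Statement 7 starts on D#5.

D#5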